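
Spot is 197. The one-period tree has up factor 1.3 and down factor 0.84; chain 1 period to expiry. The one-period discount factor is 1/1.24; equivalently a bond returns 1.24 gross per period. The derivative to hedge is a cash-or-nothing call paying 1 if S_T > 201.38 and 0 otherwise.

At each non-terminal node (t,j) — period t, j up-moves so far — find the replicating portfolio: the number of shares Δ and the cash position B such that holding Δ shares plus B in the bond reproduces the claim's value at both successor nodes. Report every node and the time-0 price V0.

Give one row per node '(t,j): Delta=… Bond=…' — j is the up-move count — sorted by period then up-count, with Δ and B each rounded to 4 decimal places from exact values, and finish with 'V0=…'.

(0,0): Delta=0.0110 Bond=-1.4727
V0=0.7013

Risk-neutral probability p* = (R−d)/(u−d) = (1.24−0.84)/(1.3−0.84) = 0.8696.
Payoff layer (t=1): V(1,0)=0.0000, V(1,1)=1.0000
Node (0,0) S=197.0000: V=(p*·1.0000+(1−p*)·0.0000)/1.24=0.7013; Δ=(1.0000−0.0000)/(256.1000−165.4800)=0.0110; B=V−Δ·S=-1.4727
Self-financing check: at every node Δ·S+B equals the discounted successor values.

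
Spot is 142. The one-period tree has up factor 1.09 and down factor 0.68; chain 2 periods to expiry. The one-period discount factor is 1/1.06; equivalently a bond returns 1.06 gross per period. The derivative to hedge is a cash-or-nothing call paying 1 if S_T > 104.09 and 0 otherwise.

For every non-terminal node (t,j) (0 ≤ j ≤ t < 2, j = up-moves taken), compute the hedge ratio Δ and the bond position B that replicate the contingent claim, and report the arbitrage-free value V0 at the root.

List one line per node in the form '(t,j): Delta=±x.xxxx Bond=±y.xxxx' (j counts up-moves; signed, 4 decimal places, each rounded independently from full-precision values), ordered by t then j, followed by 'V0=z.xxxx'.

(0,0): Delta=0.0012 Bond=0.7169
(1,0): Delta=0.0253 Bond=-1.5647
(1,1): Delta=0.0000 Bond=0.9434
V0=0.8852

No-arbitrage ⇒ martingale measure with p* = (R−d)/(u−d) = 0.9268.
Terminal payoffs: V(2,0)=0.0000, V(2,1)=1.0000, V(2,2)=1.0000
(1,0): S=96.5600. Δ = (V_up−V_dn)/(S_up−S_dn) = (1.0000−0.0000)/(105.2504−65.6608) = 0.0253. V = [p*·1.0000 + (1−p*)·0.0000]/1.06 = 0.8744. B = V − Δ·S = -1.5647.
(1,1): S=154.7800. Δ = (V_up−V_dn)/(S_up−S_dn) = (1.0000−1.0000)/(168.7102−105.2504) = 0.0000. V = [p*·1.0000 + (1−p*)·1.0000]/1.06 = 0.9434. B = V − Δ·S = 0.9434.
(0,0): S=142.0000. Δ = (V_up−V_dn)/(S_up−S_dn) = (0.9434−0.8744)/(154.7800−96.5600) = 0.0012. V = [p*·0.9434 + (1−p*)·0.8744]/1.06 = 0.8852. B = V − Δ·S = 0.7169.
The time-0 hedge costs 0.8852, which is the no-arbitrage price.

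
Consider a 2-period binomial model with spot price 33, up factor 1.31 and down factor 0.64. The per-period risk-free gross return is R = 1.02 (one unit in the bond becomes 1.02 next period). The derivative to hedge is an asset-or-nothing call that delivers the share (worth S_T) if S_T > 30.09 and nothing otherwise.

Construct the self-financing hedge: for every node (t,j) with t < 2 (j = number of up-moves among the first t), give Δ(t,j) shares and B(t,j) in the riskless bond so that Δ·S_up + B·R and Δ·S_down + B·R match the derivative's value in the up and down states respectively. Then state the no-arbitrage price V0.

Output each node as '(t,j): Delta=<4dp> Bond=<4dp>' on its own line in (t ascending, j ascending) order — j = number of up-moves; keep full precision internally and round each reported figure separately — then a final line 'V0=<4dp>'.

(0,0): Delta=1.4242 Bond=-29.4897
(1,0): Delta=0.0000 Bond=0.0000
(1,1): Delta=1.9552 Bond=-53.0349
V0=17.5095

Under the risk-neutral measure, an up-move has probability p* = (R−d)/(u−d) = 0.5672 and values discount at R = 1.02.
Payoff layer (t=2): V(2,0)=0.0000, V(2,1)=0.0000, V(2,2)=56.6313
  t=1,j=0: stock 21.1200 → up 27.6672 (V=0.0000), down 13.5168 (V=0.0000). Price 0.0000; hedge Δ=0.0000, bond B=0.0000.
  t=1,j=1: stock 43.2300 → up 56.6313 (V=56.6313), down 27.6672 (V=0.0000). Price 31.4895; hedge Δ=1.9552, bond B=-53.0349.
  t=0,j=0: stock 33.0000 → up 43.2300 (V=31.4895), down 21.1200 (V=0.0000). Price 17.5095; hedge Δ=1.4242, bond B=-29.4897.
Check: Δ(0,0)·S0 + B(0,0) = 17.5095 = V0.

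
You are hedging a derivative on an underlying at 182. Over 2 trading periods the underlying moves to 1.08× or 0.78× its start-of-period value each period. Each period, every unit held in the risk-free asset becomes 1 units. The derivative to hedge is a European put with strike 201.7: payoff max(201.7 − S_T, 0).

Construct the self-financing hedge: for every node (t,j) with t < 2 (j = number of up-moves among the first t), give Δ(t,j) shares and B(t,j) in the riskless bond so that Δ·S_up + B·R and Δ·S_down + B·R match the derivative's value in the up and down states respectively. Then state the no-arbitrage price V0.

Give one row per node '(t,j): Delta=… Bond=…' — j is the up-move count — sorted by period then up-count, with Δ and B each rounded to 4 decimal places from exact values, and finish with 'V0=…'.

(0,0): Delta=-0.8578 Bond=181.5183
(1,0): Delta=-1.0000 Bond=201.7000
(1,1): Delta=-0.8205 Bond=174.1795
V0=25.3923

The replicating-portfolio and risk-neutral prices coincide; use p* = (1−0.78)/(1.08−0.78) = 0.7333 for the latter.
Payoff layer (t=2): V(2,0)=90.9712, V(2,1)=48.3832, V(2,2)=0.0000
  t=1,j=0: stock 141.9600 → up 153.3168 (V=48.3832), down 110.7288 (V=90.9712). Price 59.7400; hedge Δ=-1.0000, bond B=201.7000.
  t=1,j=1: stock 196.5600 → up 212.2848 (V=0.0000), down 153.3168 (V=48.3832). Price 12.9022; hedge Δ=-0.8205, bond B=174.1795.
  t=0,j=0: stock 182.0000 → up 196.5600 (V=12.9022), down 141.9600 (V=59.7400). Price 25.3923; hedge Δ=-0.8578, bond B=181.5183.
Each (Δ,B) replicates both successor values, so the strategy is self-financing and V0 is arbitrage-free.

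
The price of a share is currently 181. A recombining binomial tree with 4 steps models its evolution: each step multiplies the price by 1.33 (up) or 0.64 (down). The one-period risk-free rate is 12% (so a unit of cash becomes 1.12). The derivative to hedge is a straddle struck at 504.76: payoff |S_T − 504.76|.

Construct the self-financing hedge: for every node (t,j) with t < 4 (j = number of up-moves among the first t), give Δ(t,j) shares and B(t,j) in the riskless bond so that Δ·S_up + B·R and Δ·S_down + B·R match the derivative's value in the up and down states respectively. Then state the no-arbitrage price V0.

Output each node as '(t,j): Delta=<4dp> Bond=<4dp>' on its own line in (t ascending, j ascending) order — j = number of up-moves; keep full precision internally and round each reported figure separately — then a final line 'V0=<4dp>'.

(0,0): Delta=-0.7637 Bond=296.3398
(1,0): Delta=-1.0000 Bond=359.2782
(1,1): Delta=-0.7139 Bond=319.9229
(2,0): Delta=-1.0000 Bond=402.3916
(2,1): Delta=-1.0000 Bond=402.3916
(2,2): Delta=-0.6537 Bond=339.0295
(3,0): Delta=-1.0000 Bond=450.6786
(3,1): Delta=-1.0000 Bond=450.6786
(3,2): Delta=-1.0000 Bond=450.6786
(3,3): Delta=-0.5808 Bond=348.6656
V0=158.1173

Under the risk-neutral measure, an up-move has probability p* = (R−d)/(u−d) = 0.6957 and values discount at R = 1.12.
At expiry t=4: V(4,0)=474.3932, V(4,1)=441.6541, V(4,2)=373.6180, V(4,3)=232.2305, V(4,4)=61.5903
  t=3,j=0: stock 47.4481 → up 63.1059 (V=441.6541), down 30.3668 (V=474.3932). Price 403.2305; hedge Δ=-1.0000, bond B=450.6786.
  t=3,j=1: stock 98.6030 → up 131.1420 (V=373.6180), down 63.1059 (V=441.6541). Price 352.0756; hedge Δ=-1.0000, bond B=450.6786.
  t=3,j=2: stock 204.9094 → up 272.5295 (V=232.2305), down 131.1420 (V=373.6180). Price 245.7692; hedge Δ=-1.0000, bond B=450.6786.
  t=3,j=3: stock 425.8273 → up 566.3503 (V=61.5903), down 272.5295 (V=232.2305). Price 101.3610; hedge Δ=-0.5808, bond B=348.6656.
  t=2,j=0: stock 74.1376 → up 98.6030 (V=352.0756), down 47.4481 (V=403.2305). Price 328.2540; hedge Δ=-1.0000, bond B=402.3916.
  t=2,j=1: stock 154.0672 → up 204.9094 (V=245.7692), down 98.6030 (V=352.0756). Price 248.3244; hedge Δ=-1.0000, bond B=402.3916.
  t=2,j=2: stock 320.1709 → up 425.8273 (V=101.3610), down 204.9094 (V=245.7692). Price 129.7422; hedge Δ=-0.6537, bond B=339.0295.
  t=1,j=0: stock 115.8400 → up 154.0672 (V=248.3244), down 74.1376 (V=328.2540). Price 243.4382; hedge Δ=-1.0000, bond B=359.2782.
  t=1,j=1: stock 240.7300 → up 320.1709 (V=129.7422), down 154.0672 (V=248.3244). Price 148.0647; hedge Δ=-0.7139, bond B=319.9229.
  t=0,j=0: stock 181.0000 → up 240.7300 (V=148.0647), down 115.8400 (V=243.4382). Price 158.1173; hedge Δ=-0.7637, bond B=296.3398.
Self-financing check: at every node Δ·S+B equals the discounted successor values.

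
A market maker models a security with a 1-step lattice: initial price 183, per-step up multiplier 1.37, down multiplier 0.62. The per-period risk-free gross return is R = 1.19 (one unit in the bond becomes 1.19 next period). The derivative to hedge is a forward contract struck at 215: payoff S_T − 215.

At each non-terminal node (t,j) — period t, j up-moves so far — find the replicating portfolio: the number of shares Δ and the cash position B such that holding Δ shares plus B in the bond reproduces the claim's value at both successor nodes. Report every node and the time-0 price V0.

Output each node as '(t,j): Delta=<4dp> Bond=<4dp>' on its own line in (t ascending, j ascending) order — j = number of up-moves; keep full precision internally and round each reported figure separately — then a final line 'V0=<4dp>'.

(0,0): Delta=1.0000 Bond=-180.6723
V0=2.3277

Since d<R<u, set p* = (R−d)/(u−d) = 0.7600; price each node as the discounted p*-expectation of its children.
At expiry t=1: V(1,0)=-101.5400, V(1,1)=35.7100
  t=0,j=0: stock 183.0000 → up 250.7100 (V=35.7100), down 113.4600 (V=-101.5400). Price 2.3277; hedge Δ=1.0000, bond B=-180.6723.
Root portfolio cost Δ·183+B reproduces V0=2.3277.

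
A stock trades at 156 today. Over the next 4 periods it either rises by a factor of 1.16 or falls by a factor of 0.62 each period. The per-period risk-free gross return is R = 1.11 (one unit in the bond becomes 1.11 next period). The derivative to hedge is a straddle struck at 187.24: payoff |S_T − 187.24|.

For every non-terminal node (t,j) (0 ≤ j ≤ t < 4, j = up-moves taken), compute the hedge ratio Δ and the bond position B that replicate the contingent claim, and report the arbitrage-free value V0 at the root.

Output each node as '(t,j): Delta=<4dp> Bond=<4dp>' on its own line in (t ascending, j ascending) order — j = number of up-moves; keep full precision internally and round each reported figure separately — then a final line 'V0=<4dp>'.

(0,0): Delta=0.2350 Bond=15.7265
(1,0): Delta=-1.0000 Bond=136.9083
(1,1): Delta=0.3024 Bond=5.2674
(2,0): Delta=-1.0000 Bond=151.9682
(2,1): Delta=-1.0000 Bond=151.9682
(2,2): Delta=0.3734 Bond=-9.0635
(3,0): Delta=-1.0000 Bond=168.6847
(3,1): Delta=-1.0000 Bond=168.6847
(3,2): Delta=-1.0000 Bond=168.6847
(3,3): Delta=0.4483 Bond=-28.2998
V0=52.3908

Under the risk-neutral measure, an up-move has probability p* = (R−d)/(u−d) = 0.9074 and values discount at R = 1.11.
Terminal payoffs: V(4,0)=164.1889, V(4,1)=144.1122, V(4,2)=106.5492, V(4,3)=36.2701, V(4,4)=95.2197
  t=3,j=0: stock 37.1792 → up 43.1278 (V=144.1122), down 23.0511 (V=164.1889). Price 131.5055; hedge Δ=-1.0000, bond B=168.6847.
  t=3,j=1: stock 69.5610 → up 80.6908 (V=106.5492), down 43.1278 (V=144.1122). Price 99.1237; hedge Δ=-1.0000, bond B=168.6847.
  t=3,j=2: stock 130.1464 → up 150.9699 (V=36.2701), down 80.6908 (V=106.5492). Price 38.5383; hedge Δ=-1.0000, bond B=168.6847.
  t=3,j=3: stock 243.4998 → up 282.4597 (V=95.2197), down 150.9699 (V=36.2701). Price 80.8662; hedge Δ=0.4483, bond B=-28.2998.
  t=2,j=0: stock 59.9664 → up 69.5610 (V=99.1237), down 37.1792 (V=131.5055). Price 92.0018; hedge Δ=-1.0000, bond B=151.9682.
  t=2,j=1: stock 112.1952 → up 130.1464 (V=38.5383), down 69.5610 (V=99.1237). Price 39.7730; hedge Δ=-1.0000, bond B=151.9682.
  t=2,j=2: stock 209.9136 → up 243.4998 (V=80.8662), down 130.1464 (V=38.5383). Price 69.3215; hedge Δ=0.3734, bond B=-9.0635.
  t=1,j=0: stock 96.7200 → up 112.1952 (V=39.7730), down 59.9664 (V=92.0018). Price 40.1883; hedge Δ=-1.0000, bond B=136.9083.
  t=1,j=1: stock 180.9600 → up 209.9136 (V=69.3215), down 112.1952 (V=39.7730). Price 59.9870; hedge Δ=0.3024, bond B=5.2674.
  t=0,j=0: stock 156.0000 → up 180.9600 (V=59.9870), down 96.7200 (V=40.1883). Price 52.3908; hedge Δ=0.2350, bond B=15.7265.
The time-0 hedge costs 52.3908, which is the no-arbitrage price.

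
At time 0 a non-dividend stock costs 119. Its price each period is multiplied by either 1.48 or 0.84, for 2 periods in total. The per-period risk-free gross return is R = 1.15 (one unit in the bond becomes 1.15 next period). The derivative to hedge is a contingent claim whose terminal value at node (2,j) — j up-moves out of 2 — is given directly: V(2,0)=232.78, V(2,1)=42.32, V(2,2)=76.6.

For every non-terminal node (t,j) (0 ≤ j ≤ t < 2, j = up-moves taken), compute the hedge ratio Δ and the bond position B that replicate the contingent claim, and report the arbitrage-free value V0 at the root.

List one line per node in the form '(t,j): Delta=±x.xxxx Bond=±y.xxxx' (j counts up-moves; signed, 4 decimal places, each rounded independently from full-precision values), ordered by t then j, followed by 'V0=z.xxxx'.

The replicating-portfolio and risk-neutral prices coincide; use p* = (1.15−0.84)/(1.48−0.84) = 0.4844 for the latter.
Payoff layer (t=2): V(2,0)=232.7800, V(2,1)=42.3200, V(2,2)=76.6000
Node (1,0) S=99.9600: V=(p*·42.3200+(1−p*)·232.7800)/1.15=122.1965; Δ=(42.3200−232.7800)/(147.9408−83.9664)=-2.9771; B=V−Δ·S=419.7902
Node (1,1) S=176.1200: V=(p*·76.6000+(1−p*)·42.3200)/1.15=51.2386; Δ=(76.6000−42.3200)/(260.6576−147.9408)=0.3041; B=V−Δ·S=-2.3239
Node (0,0) S=119.0000: V=(p*·51.2386+(1−p*)·122.1965)/1.15=76.3706; Δ=(51.2386−122.1965)/(176.1200−99.9600)=-0.9317; B=V−Δ·S=187.2423
Self-financing check: at every node Δ·S+B equals the discounted successor values.

(0,0): Delta=-0.9317 Bond=187.2423
(1,0): Delta=-2.9771 Bond=419.7902
(1,1): Delta=0.3041 Bond=-2.3239
V0=76.3706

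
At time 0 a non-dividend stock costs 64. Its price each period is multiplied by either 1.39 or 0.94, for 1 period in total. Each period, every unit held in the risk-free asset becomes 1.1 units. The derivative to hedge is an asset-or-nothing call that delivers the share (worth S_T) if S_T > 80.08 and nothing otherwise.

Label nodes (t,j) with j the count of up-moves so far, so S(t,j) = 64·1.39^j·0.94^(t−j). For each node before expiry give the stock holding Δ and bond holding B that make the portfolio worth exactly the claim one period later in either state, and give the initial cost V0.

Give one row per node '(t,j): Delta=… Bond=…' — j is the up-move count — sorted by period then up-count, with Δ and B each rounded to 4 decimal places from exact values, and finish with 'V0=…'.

Since d<R<u, set p* = (R−d)/(u−d) = 0.3556; price each node as the discounted p*-expectation of its children.
Terminal payoffs: V(1,0)=0.0000, V(1,1)=88.9600
  t=0,j=0: stock 64.0000 → up 88.9600 (V=88.9600), down 60.1600 (V=0.0000). Price 28.7547; hedge Δ=3.0889, bond B=-168.9341.
Check: Δ(0,0)·S0 + B(0,0) = 28.7547 = V0.

(0,0): Delta=3.0889 Bond=-168.9341
V0=28.7547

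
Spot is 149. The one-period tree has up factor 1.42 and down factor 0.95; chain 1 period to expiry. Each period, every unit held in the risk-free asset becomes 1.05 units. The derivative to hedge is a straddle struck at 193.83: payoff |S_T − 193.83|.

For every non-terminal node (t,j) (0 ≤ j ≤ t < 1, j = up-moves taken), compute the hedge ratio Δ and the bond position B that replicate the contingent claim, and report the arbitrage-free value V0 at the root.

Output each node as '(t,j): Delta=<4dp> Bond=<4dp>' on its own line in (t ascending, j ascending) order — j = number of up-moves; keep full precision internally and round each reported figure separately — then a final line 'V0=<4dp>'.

No-arbitrage ⇒ martingale measure with p* = (R−d)/(u−d) = 0.2128.
Terminal payoffs: V(1,0)=52.2800, V(1,1)=17.7500
Node (0,0) S=149.0000: V=(p*·17.7500+(1−p*)·52.2800)/1.05=42.7935; Δ=(17.7500−52.2800)/(211.5800−141.5500)=-0.4931; B=V−Δ·S=116.2616
Self-financing check: at every node Δ·S+B equals the discounted successor values.

(0,0): Delta=-0.4931 Bond=116.2616
V0=42.7935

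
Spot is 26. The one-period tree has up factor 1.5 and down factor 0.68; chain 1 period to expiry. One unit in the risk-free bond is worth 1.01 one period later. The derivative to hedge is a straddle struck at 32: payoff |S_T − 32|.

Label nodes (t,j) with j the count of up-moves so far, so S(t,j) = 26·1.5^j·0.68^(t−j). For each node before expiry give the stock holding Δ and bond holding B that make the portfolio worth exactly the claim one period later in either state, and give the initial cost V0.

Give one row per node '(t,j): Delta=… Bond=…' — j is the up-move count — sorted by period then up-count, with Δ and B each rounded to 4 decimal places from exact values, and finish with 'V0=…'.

(0,0): Delta=-0.3433 Bond=20.1884
V0=11.2615

Under the risk-neutral measure, an up-move has probability p* = (R−d)/(u−d) = 0.4024 and values discount at R = 1.01.
At expiry t=1: V(1,0)=14.3200, V(1,1)=7.0000
(0,0): S=26.0000. Δ = (V_up−V_dn)/(S_up−S_dn) = (7.0000−14.3200)/(39.0000−17.6800) = -0.3433. V = [p*·7.0000 + (1−p*)·14.3200]/1.01 = 11.2615. B = V − Δ·S = 20.1884.
Each (Δ,B) replicates both successor values, so the strategy is self-financing and V0 is arbitrage-free.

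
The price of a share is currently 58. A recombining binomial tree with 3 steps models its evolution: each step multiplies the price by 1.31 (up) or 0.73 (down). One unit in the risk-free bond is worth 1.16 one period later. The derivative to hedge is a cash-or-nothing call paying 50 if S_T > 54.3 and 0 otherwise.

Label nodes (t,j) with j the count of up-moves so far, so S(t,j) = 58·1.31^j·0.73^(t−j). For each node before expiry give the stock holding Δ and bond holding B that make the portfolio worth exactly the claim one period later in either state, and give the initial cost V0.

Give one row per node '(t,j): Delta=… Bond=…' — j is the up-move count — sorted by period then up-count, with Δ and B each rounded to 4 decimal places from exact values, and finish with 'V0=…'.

No-arbitrage ⇒ martingale measure with p* = (R−d)/(u−d) = 0.7414.
At expiry t=3: V(3,0)=0.0000, V(3,1)=0.0000, V(3,2)=50.0000, V(3,3)=50.0000
  t=2,j=0: stock 30.9082 → up 40.4897 (V=0.0000), down 22.5630 (V=0.0000). Price 0.0000; hedge Δ=0.0000, bond B=0.0000.
  t=2,j=1: stock 55.4654 → up 72.6597 (V=50.0000), down 40.4897 (V=0.0000). Price 31.9560; hedge Δ=1.5542, bond B=-54.2509.
  t=2,j=2: stock 99.5338 → up 130.3893 (V=50.0000), down 72.6597 (V=50.0000). Price 43.1034; hedge Δ=0.0000, bond B=43.1034.
  t=1,j=0: stock 42.3400 → up 55.4654 (V=31.9560), down 30.9082 (V=0.0000). Price 20.4237; hedge Δ=1.3013, bond B=-34.6728.
  t=1,j=1: stock 75.9800 → up 99.5338 (V=43.1034), down 55.4654 (V=31.9560). Price 34.6728; hedge Δ=0.2530, bond B=15.4531.
  t=0,j=0: stock 58.0000 → up 75.9800 (V=34.6728), down 42.3400 (V=20.4237). Price 26.7136; hedge Δ=0.4236, bond B=2.1461.
Self-financing check: at every node Δ·S+B equals the discounted successor values.

(0,0): Delta=0.4236 Bond=2.1461
(1,0): Delta=1.3013 Bond=-34.6728
(1,1): Delta=0.2530 Bond=15.4531
(2,0): Delta=0.0000 Bond=0.0000
(2,1): Delta=1.5542 Bond=-54.2509
(2,2): Delta=0.0000 Bond=43.1034
V0=26.7136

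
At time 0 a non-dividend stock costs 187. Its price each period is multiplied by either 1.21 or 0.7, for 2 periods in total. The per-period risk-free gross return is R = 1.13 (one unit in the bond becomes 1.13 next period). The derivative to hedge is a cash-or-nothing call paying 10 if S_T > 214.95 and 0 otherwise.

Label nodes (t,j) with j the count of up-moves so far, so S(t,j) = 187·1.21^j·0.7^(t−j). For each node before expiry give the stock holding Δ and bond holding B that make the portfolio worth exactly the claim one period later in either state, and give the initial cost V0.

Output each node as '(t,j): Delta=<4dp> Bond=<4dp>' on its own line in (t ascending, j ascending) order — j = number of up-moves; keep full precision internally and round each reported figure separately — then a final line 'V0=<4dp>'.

(0,0): Delta=0.0782 Bond=-9.0629
(1,0): Delta=0.0000 Bond=0.0000
(1,1): Delta=0.0867 Bond=-12.1465
V0=5.5672

No-arbitrage ⇒ martingale measure with p* = (R−d)/(u−d) = 0.8431.
Terminal payoffs: V(2,0)=0.0000, V(2,1)=0.0000, V(2,2)=10.0000
  t=1,j=0: stock 130.9000 → up 158.3890 (V=0.0000), down 91.6300 (V=0.0000). Price 0.0000; hedge Δ=0.0000, bond B=0.0000.
  t=1,j=1: stock 226.2700 → up 273.7867 (V=10.0000), down 158.3890 (V=0.0000). Price 7.4614; hedge Δ=0.0867, bond B=-12.1465.
  t=0,j=0: stock 187.0000 → up 226.2700 (V=7.4614), down 130.9000 (V=0.0000). Price 5.5672; hedge Δ=0.0782, bond B=-9.0629.
Each (Δ,B) replicates both successor values, so the strategy is self-financing and V0 is arbitrage-free.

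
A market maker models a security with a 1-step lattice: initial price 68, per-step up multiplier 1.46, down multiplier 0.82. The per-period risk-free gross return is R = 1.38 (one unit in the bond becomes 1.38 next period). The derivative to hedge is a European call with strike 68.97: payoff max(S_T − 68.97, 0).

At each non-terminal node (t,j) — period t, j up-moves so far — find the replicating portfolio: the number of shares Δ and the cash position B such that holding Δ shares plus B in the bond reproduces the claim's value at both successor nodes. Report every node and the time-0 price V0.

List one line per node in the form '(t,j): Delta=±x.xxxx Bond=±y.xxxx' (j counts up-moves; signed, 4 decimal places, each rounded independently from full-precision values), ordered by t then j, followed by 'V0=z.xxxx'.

Since d<R<u, set p* = (R−d)/(u−d) = 0.8750; price each node as the discounted p*-expectation of its children.
Payoff layer (t=1): V(1,0)=0.0000, V(1,1)=30.3100
(0,0): S=68.0000. Δ = (V_up−V_dn)/(S_up−S_dn) = (30.3100−0.0000)/(99.2800−55.7600) = 0.6965. V = [p*·30.3100 + (1−p*)·0.0000]/1.38 = 19.2183. B = V − Δ·S = -28.1411.
Each (Δ,B) replicates both successor values, so the strategy is self-financing and V0 is arbitrage-free.

(0,0): Delta=0.6965 Bond=-28.1411
V0=19.2183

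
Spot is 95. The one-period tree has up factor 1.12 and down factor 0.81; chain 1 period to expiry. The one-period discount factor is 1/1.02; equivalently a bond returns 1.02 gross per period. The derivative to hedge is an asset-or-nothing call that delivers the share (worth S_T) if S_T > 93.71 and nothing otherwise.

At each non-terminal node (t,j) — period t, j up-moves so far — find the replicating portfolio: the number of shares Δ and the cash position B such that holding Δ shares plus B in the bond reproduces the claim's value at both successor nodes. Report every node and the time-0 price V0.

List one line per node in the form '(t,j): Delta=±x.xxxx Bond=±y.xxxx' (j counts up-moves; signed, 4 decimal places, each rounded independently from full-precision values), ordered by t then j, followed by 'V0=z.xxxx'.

Under the risk-neutral measure, an up-move has probability p* = (R−d)/(u−d) = 0.6774 and values discount at R = 1.02.
At expiry t=1: V(1,0)=0.0000, V(1,1)=106.4000
(0,0): S=95.0000. Δ = (V_up−V_dn)/(S_up−S_dn) = (106.4000−0.0000)/(106.4000−76.9500) = 3.6129. V = [p*·106.4000 + (1−p*)·0.0000]/1.02 = 70.6641. B = V − Δ·S = -272.5617.
The time-0 hedge costs 70.6641, which is the no-arbitrage price.

(0,0): Delta=3.6129 Bond=-272.5617
V0=70.6641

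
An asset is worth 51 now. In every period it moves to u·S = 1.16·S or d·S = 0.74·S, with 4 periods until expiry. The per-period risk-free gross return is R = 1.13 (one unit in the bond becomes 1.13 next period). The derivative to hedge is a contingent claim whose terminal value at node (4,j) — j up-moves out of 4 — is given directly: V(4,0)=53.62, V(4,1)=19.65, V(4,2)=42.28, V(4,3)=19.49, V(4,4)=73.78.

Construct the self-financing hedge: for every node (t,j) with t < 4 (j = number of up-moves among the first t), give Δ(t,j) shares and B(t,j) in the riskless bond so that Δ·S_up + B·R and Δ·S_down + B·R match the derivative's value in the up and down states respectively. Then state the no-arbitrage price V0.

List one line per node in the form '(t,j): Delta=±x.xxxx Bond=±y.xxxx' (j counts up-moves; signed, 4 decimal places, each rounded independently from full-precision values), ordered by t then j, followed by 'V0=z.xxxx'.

(0,0): Delta=1.2802 Bond=-28.2102
(1,0): Delta=-0.8311 Bond=47.8028
(1,1): Delta=1.3838 Bond=-38.0068
(2,0): Delta=1.4023 Bond=-8.3580
(2,1): Delta=-0.9407 Bond=58.8153
(2,2): Delta=1.4978 Bond=-50.7756
(3,0): Delta=-3.9136 Bond=100.4176
(3,1): Delta=1.6632 Bond=-17.8955
(3,2): Delta=-1.0685 Bond=72.9503
(3,3): Delta=1.6238 Bond=-67.4016
V0=37.0785

Risk-neutral probability p* = (R−d)/(u−d) = (1.13−0.74)/(1.16−0.74) = 0.9286.
At expiry t=4: V(4,0)=53.6200, V(4,1)=19.6500, V(4,2)=42.2800, V(4,3)=19.4900, V(4,4)=73.7800
(3,0): S=20.6664. Δ = (V_up−V_dn)/(S_up−S_dn) = (19.6500−53.6200)/(23.9731−15.2932) = -3.9136. V = [p*·19.6500 + (1−p*)·53.6200]/1.13 = 19.5367. B = V − Δ·S = 100.4176.
(3,1): S=32.3960. Δ = (V_up−V_dn)/(S_up−S_dn) = (42.2800−19.6500)/(37.5794−23.9731) = 1.6632. V = [p*·42.2800 + (1−p*)·19.6500]/1.13 = 35.9855. B = V − Δ·S = -17.8955.
(3,2): S=50.7829. Δ = (V_up−V_dn)/(S_up−S_dn) = (19.4900−42.2800)/(58.9082−37.5794) = -1.0685. V = [p*·19.4900 + (1−p*)·42.2800]/1.13 = 18.6884. B = V − Δ·S = 72.9503.
(3,3): S=79.6057. Δ = (V_up−V_dn)/(S_up−S_dn) = (73.7800−19.4900)/(92.3426−58.9082) = 1.6238. V = [p*·73.7800 + (1−p*)·19.4900]/1.13 = 61.8603. B = V − Δ·S = -67.4016.
(2,0): S=27.9276. Δ = (V_up−V_dn)/(S_up−S_dn) = (35.9855−19.5367)/(32.3960−20.6664) = 1.4023. V = [p*·35.9855 + (1−p*)·19.5367]/1.13 = 30.8058. B = V − Δ·S = -8.3580.
(2,1): S=43.7784. Δ = (V_up−V_dn)/(S_up−S_dn) = (18.6884−35.9855)/(50.7829−32.3960) = -0.9407. V = [p*·18.6884 + (1−p*)·35.9855]/1.13 = 17.6317. B = V − Δ·S = 58.8153.
(2,2): S=68.6256. Δ = (V_up−V_dn)/(S_up−S_dn) = (61.8603−18.6884)/(79.6057−50.7829) = 1.4978. V = [p*·61.8603 + (1−p*)·18.6884]/1.13 = 52.0147. B = V − Δ·S = -50.7756.
(1,0): S=37.7400. Δ = (V_up−V_dn)/(S_up−S_dn) = (17.6317−30.8058)/(43.7784−27.9276) = -0.8311. V = [p*·17.6317 + (1−p*)·30.8058]/1.13 = 16.4361. B = V − Δ·S = 47.8028.
(1,1): S=59.1600. Δ = (V_up−V_dn)/(S_up−S_dn) = (52.0147−17.6317)/(68.6256−43.7784) = 1.3838. V = [p*·52.0147 + (1−p*)·17.6317]/1.13 = 43.8573. B = V − Δ·S = -38.0068.
(0,0): S=51.0000. Δ = (V_up−V_dn)/(S_up−S_dn) = (43.8573−16.4361)/(59.1600−37.7400) = 1.2802. V = [p*·43.8573 + (1−p*)·16.4361]/1.13 = 37.0785. B = V − Δ·S = -28.2102.
Each (Δ,B) replicates both successor values, so the strategy is self-financing and V0 is arbitrage-free.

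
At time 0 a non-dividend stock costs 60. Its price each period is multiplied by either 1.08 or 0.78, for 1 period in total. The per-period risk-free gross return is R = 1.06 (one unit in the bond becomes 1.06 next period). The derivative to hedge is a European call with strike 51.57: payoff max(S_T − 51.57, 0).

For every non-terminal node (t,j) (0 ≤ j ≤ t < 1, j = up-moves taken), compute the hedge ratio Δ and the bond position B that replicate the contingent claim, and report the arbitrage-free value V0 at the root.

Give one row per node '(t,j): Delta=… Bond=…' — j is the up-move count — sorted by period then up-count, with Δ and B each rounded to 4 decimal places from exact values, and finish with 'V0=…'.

Under the risk-neutral measure, an up-move has probability p* = (R−d)/(u−d) = 0.9333 and values discount at R = 1.06.
Payoff layer (t=1): V(1,0)=0.0000, V(1,1)=13.2300
(0,0): S=60.0000. Δ = (V_up−V_dn)/(S_up−S_dn) = (13.2300−0.0000)/(64.8000−46.8000) = 0.7350. V = [p*·13.2300 + (1−p*)·0.0000]/1.06 = 11.6491. B = V − Δ·S = -32.4509.
Self-financing check: at every node Δ·S+B equals the discounted successor values.

(0,0): Delta=0.7350 Bond=-32.4509
V0=11.6491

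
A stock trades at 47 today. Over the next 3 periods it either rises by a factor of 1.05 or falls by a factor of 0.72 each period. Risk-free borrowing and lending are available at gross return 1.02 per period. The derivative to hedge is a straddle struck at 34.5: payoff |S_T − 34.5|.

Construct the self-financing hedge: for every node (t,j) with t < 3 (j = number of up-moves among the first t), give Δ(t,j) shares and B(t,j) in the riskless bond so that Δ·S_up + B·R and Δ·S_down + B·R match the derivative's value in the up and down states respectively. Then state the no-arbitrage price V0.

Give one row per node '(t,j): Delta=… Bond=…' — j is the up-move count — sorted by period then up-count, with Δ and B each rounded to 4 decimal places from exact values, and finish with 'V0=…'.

(0,0): Delta=0.8091 Bond=-23.1345
(1,0): Delta=-0.5517 Bond=22.4514
(1,1): Delta=0.9024 Bond=-28.2021
(2,0): Delta=-1.0000 Bond=33.8235
(2,1): Delta=-0.5209 Bond=21.8081
(2,2): Delta=1.0000 Bond=-33.8235
V0=14.8927

Risk-neutral probability p* = (R−d)/(u−d) = (1.02−0.72)/(1.05−0.72) = 0.9091.
Payoff layer (t=3): V(3,0)=16.9573, V(3,1)=8.9170, V(3,2)=2.8086, V(3,3)=19.9084
(2,0): S=24.3648. Δ = (V_up−V_dn)/(S_up−S_dn) = (8.9170−16.9573)/(25.5830−17.5427) = -1.0000. V = [p*·8.9170 + (1−p*)·16.9573]/1.02 = 9.4587. B = V − Δ·S = 33.8235.
(2,1): S=35.5320. Δ = (V_up−V_dn)/(S_up−S_dn) = (2.8086−8.9170)/(37.3086−25.5830) = -0.5209. V = [p*·2.8086 + (1−p*)·8.9170]/1.02 = 3.2979. B = V − Δ·S = 21.8081.
(2,2): S=51.8175. Δ = (V_up−V_dn)/(S_up−S_dn) = (19.9084−2.8086)/(54.4084−37.3086) = 1.0000. V = [p*·19.9084 + (1−p*)·2.8086]/1.02 = 17.9940. B = V − Δ·S = -33.8235.
(1,0): S=33.8400. Δ = (V_up−V_dn)/(S_up−S_dn) = (3.2979−9.4587)/(35.5320−24.3648) = -0.5517. V = [p*·3.2979 + (1−p*)·9.4587]/1.02 = 3.7824. B = V − Δ·S = 22.4514.
(1,1): S=49.3500. Δ = (V_up−V_dn)/(S_up−S_dn) = (17.9940−3.2979)/(51.8175−35.5320) = 0.9024. V = [p*·17.9940 + (1−p*)·3.2979]/1.02 = 16.3313. B = V − Δ·S = -28.2021.
(0,0): S=47.0000. Δ = (V_up−V_dn)/(S_up−S_dn) = (16.3313−3.7824)/(49.3500−33.8400) = 0.8091. V = [p*·16.3313 + (1−p*)·3.7824]/1.02 = 14.8927. B = V − Δ·S = -23.1345.
Self-financing check: at every node Δ·S+B equals the discounted successor values.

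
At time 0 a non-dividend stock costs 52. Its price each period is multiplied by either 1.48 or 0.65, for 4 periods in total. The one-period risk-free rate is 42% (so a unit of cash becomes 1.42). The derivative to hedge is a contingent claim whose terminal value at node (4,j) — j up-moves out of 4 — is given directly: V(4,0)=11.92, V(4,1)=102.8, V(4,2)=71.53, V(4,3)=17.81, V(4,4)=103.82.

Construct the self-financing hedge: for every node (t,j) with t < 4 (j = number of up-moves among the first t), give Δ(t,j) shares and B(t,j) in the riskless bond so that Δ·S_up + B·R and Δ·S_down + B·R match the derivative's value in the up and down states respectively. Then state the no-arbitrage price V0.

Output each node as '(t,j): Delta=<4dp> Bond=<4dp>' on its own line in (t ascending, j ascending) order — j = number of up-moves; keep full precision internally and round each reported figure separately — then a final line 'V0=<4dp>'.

The replicating-portfolio and risk-neutral prices coincide; use p* = (1.42−0.65)/(1.48−0.65) = 0.9277 for the latter.
At expiry t=4: V(4,0)=11.9200, V(4,1)=102.8000, V(4,2)=71.5300, V(4,3)=17.8100, V(4,4)=103.8200
  t=3,j=0: stock 14.2805 → up 21.1351 (V=102.8000), down 9.2823 (V=11.9200). Price 67.7679; hedge Δ=7.6674, bond B=-41.7261.
  t=3,j=1: stock 32.5156 → up 48.1231 (V=71.5300), down 21.1351 (V=102.8000). Price 51.9651; hedge Δ=-1.1587, bond B=89.6398.
  t=3,j=2: stock 74.0355 → up 109.5726 (V=17.8100), down 48.1231 (V=71.5300). Price 15.2770; hedge Δ=-0.8742, bond B=79.9999.
  t=3,j=3: stock 168.5732 → up 249.4883 (V=103.8200), down 109.5726 (V=17.8100). Price 68.7341; hedge Δ=0.6147, bond B=-34.8924.
  t=2,j=0: stock 21.9700 → up 32.5156 (V=51.9651), down 14.2805 (V=67.7679). Price 37.3996; hedge Δ=-0.8666, bond B=56.4391.
  t=2,j=1: stock 50.0240 → up 74.0355 (V=15.2770), down 32.5156 (V=51.9651). Price 12.6262; hedge Δ=-0.8836, bond B=56.8287.
  t=2,j=2: stock 113.9008 → up 168.5732 (V=68.7341), down 74.0355 (V=15.2770). Price 45.6829; hedge Δ=0.5655, bond B=-18.7232.
  t=1,j=0: stock 33.8000 → up 50.0240 (V=12.6262), down 21.9700 (V=37.3996). Price 10.1528; hedge Δ=-0.8831, bond B=40.0004.
  t=1,j=1: stock 76.9600 → up 113.9008 (V=45.6829), down 50.0240 (V=12.6262). Price 30.4882; hedge Δ=0.5175, bond B=-9.3392.
  t=0,j=0: stock 52.0000 → up 76.9600 (V=30.4882), down 33.8000 (V=10.1528). Price 20.4353; hedge Δ=0.4712, bond B=-4.0651.
Root portfolio cost Δ·52+B reproduces V0=20.4353.

(0,0): Delta=0.4712 Bond=-4.0651
(1,0): Delta=-0.8831 Bond=40.0004
(1,1): Delta=0.5175 Bond=-9.3392
(2,0): Delta=-0.8666 Bond=56.4391
(2,1): Delta=-0.8836 Bond=56.8287
(2,2): Delta=0.5655 Bond=-18.7232
(3,0): Delta=7.6674 Bond=-41.7261
(3,1): Delta=-1.1587 Bond=89.6398
(3,2): Delta=-0.8742 Bond=79.9999
(3,3): Delta=0.6147 Bond=-34.8924
V0=20.4353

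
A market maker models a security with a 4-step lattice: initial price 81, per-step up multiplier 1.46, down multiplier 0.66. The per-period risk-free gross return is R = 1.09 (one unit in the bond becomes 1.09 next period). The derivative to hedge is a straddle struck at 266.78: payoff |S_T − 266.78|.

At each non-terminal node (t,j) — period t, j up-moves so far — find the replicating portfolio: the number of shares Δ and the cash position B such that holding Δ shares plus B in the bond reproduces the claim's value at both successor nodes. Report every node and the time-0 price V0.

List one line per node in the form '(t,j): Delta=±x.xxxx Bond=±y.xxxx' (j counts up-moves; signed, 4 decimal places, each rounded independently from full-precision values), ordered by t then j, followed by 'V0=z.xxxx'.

(0,0): Delta=-0.6252 Bond=170.6132
(1,0): Delta=-1.0000 Bond=206.0031
(1,1): Delta=-0.4795 Bond=168.7292
(2,0): Delta=-1.0000 Bond=224.5434
(2,1): Delta=-1.0000 Bond=224.5434
(2,2): Delta=-0.2770 Bond=148.9555
(3,0): Delta=-1.0000 Bond=244.7523
(3,1): Delta=-1.0000 Bond=244.7523
(3,2): Delta=-1.0000 Bond=244.7523
(3,3): Delta=0.0042 Bond=91.4670
V0=119.9688

No-arbitrage ⇒ martingale measure with p* = (R−d)/(u−d) = 0.5375.
Terminal values V(4,·): V(4,0)=251.4105, V(4,1)=232.7807, V(4,2)=191.5695, V(4,3)=100.4052, V(4,4)=101.2612
Node (3,0) S=23.2872: V=(p*·232.7807+(1−p*)·251.4105)/1.09=221.4651; Δ=(232.7807−251.4105)/(33.9993−15.3695)=-1.0000; B=V−Δ·S=244.7523
Node (3,1) S=51.5141: V=(p*·191.5695+(1−p*)·232.7807)/1.09=193.2382; Δ=(191.5695−232.7807)/(75.2105−33.9993)=-1.0000; B=V−Δ·S=244.7523
Node (3,2) S=113.9553: V=(p*·100.4052+(1−p*)·191.5695)/1.09=130.7970; Δ=(100.4052−191.5695)/(166.3748−75.2105)=-1.0000; B=V−Δ·S=244.7523
Node (3,3) S=252.0830: V=(p*·101.2612+(1−p*)·100.4052)/1.09=92.5370; Δ=(101.2612−100.4052)/(368.0412−166.3748)=0.0042; B=V−Δ·S=91.4670
Node (2,0) S=35.2836: V=(p*·193.2382+(1−p*)·221.4651)/1.09=189.2598; Δ=(193.2382−221.4651)/(51.5141−23.2872)=-1.0000; B=V−Δ·S=224.5434
Node (2,1) S=78.0516: V=(p*·130.7970+(1−p*)·193.2382)/1.09=146.4918; Δ=(130.7970−193.2382)/(113.9553−51.5141)=-1.0000; B=V−Δ·S=224.5434
Node (2,2) S=172.6596: V=(p*·92.5370+(1−p*)·130.7970)/1.09=101.1305; Δ=(92.5370−130.7970)/(252.0830−113.9553)=-0.2770; B=V−Δ·S=148.9555
Node (1,0) S=53.4600: V=(p*·146.4918+(1−p*)·189.2598)/1.09=152.5431; Δ=(146.4918−189.2598)/(78.0516−35.2836)=-1.0000; B=V−Δ·S=206.0031
Node (1,1) S=118.2600: V=(p*·101.1305+(1−p*)·146.4918)/1.09=112.0276; Δ=(101.1305−146.4918)/(172.6596−78.0516)=-0.4795; B=V−Δ·S=168.7292
Node (0,0) S=81.0000: V=(p*·112.0276+(1−p*)·152.5431)/1.09=119.9688; Δ=(112.0276−152.5431)/(118.2600−53.4600)=-0.6252; B=V−Δ·S=170.6132
Check: Δ(0,0)·S0 + B(0,0) = 119.9688 = V0.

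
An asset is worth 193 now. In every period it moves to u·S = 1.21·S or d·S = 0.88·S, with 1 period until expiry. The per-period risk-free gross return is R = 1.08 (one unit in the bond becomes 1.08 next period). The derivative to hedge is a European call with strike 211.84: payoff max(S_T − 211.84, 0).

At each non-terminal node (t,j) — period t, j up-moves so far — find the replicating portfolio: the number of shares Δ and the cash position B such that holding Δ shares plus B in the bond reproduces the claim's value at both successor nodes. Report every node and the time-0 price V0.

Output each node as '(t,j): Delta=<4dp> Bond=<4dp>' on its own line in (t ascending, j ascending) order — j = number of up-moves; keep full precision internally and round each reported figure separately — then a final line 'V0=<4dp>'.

(0,0): Delta=0.3406 Bond=-53.5556
V0=12.1717

Risk-neutral probability p* = (R−d)/(u−d) = (1.08−0.88)/(1.21−0.88) = 0.6061.
Terminal values V(1,·): V(1,0)=0.0000, V(1,1)=21.6900
(0,0): S=193.0000. Δ = (V_up−V_dn)/(S_up−S_dn) = (21.6900−0.0000)/(233.5300−169.8400) = 0.3406. V = [p*·21.6900 + (1−p*)·0.0000]/1.08 = 12.1717. B = V − Δ·S = -53.5556.
The time-0 hedge costs 12.1717, which is the no-arbitrage price.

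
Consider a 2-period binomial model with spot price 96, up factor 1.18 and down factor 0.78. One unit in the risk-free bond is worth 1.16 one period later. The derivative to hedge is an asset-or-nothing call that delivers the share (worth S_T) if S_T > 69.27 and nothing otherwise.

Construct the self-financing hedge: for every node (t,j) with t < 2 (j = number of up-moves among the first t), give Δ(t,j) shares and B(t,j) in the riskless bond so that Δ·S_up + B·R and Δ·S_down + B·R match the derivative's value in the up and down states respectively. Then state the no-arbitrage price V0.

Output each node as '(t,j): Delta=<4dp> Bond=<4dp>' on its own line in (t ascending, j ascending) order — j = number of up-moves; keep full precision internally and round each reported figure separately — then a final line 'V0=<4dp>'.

(0,0): Delta=1.0656 Bond=-6.4023
(1,0): Delta=2.9500 Bond=-148.5335
(1,1): Delta=1.0000 Bond=0.0000
V0=95.8915

Risk-neutral probability p* = (R−d)/(u−d) = (1.16−0.78)/(1.18−0.78) = 0.9500.
At expiry t=2: V(2,0)=0.0000, V(2,1)=88.3584, V(2,2)=133.6704
  t=1,j=0: stock 74.8800 → up 88.3584 (V=88.3584), down 58.4064 (V=0.0000). Price 72.3625; hedge Δ=2.9500, bond B=-148.5335.
  t=1,j=1: stock 113.2800 → up 133.6704 (V=133.6704), down 88.3584 (V=88.3584). Price 113.2800; hedge Δ=1.0000, bond B=0.0000.
  t=0,j=0: stock 96.0000 → up 113.2800 (V=113.2800), down 74.8800 (V=72.3625). Price 95.8915; hedge Δ=1.0656, bond B=-6.4023.
Root portfolio cost Δ·96+B reproduces V0=95.8915.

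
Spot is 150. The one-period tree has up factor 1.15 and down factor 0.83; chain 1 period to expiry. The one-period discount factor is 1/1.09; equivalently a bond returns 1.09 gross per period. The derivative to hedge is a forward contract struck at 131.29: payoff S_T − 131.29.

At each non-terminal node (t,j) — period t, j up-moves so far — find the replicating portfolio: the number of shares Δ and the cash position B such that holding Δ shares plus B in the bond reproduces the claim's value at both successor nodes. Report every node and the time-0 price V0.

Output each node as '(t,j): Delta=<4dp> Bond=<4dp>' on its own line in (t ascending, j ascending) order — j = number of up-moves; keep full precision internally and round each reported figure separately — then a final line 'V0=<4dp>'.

The replicating-portfolio and risk-neutral prices coincide; use p* = (1.09−0.83)/(1.15−0.83) = 0.8125 for the latter.
Terminal payoffs: V(1,0)=-6.7900, V(1,1)=41.2100
(0,0): S=150.0000. Δ = (V_up−V_dn)/(S_up−S_dn) = (41.2100−-6.7900)/(172.5000−124.5000) = 1.0000. V = [p*·41.2100 + (1−p*)·-6.7900]/1.09 = 29.5505. B = V − Δ·S = -120.4495.
The time-0 hedge costs 29.5505, which is the no-arbitrage price.

(0,0): Delta=1.0000 Bond=-120.4495
V0=29.5505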